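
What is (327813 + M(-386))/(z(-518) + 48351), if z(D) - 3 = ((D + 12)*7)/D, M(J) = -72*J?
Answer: 13157385/1789351 ≈ 7.3532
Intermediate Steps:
z(D) = 3 + (84 + 7*D)/D (z(D) = 3 + ((D + 12)*7)/D = 3 + ((12 + D)*7)/D = 3 + (84 + 7*D)/D)
(327813 + M(-386))/(z(-518) + 48351) = (327813 - 72*(-386))/((10 + 84/(-518)) + 48351) = (327813 + 27792)/((10 + 84*(-1/518)) + 48351) = 355605/((10 - 6/37) + 48351) = 355605/(364/37 + 48351) = 355605/(1789351/37) = 355605*(37/1789351) = 13157385/1789351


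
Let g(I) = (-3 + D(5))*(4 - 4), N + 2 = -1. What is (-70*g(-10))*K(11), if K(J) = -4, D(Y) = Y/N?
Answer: 0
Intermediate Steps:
N = -3 (N = -2 - 1 = -3)
D(Y) = -Y/3 (D(Y) = Y/(-3) = Y*(-⅓) = -Y/3)
g(I) = 0 (g(I) = (-3 - ⅓*5)*(4 - 4) = (-3 - 5/3)*0 = -14/3*0 = 0)
(-70*g(-10))*K(11) = -70*0*(-4) = 0*(-4) = 0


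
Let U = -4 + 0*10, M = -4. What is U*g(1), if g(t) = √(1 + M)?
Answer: -4*I*√3 ≈ -6.9282*I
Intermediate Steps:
U = -4 (U = -4 + 0 = -4)
g(t) = I*√3 (g(t) = √(1 - 4) = √(-3) = I*√3)
U*g(1) = -4*I*√3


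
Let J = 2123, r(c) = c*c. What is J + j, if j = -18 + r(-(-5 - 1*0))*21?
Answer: 2630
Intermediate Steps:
r(c) = c**2
j = 507 (j = -18 + (-(-5 - 1*0))**2*21 = -18 + (-(-5 + 0))**2*21 = -18 + (-1*(-5))**2*21 = -18 + 5**2*21 = -18 + 25*21 = -18 + 525 = 507)
J + j = 2123 + 507 = 2630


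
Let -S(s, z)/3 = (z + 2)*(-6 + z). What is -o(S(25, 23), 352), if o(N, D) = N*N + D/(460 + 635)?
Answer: -1780059727/1095 ≈ -1.6256e+6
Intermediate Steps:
S(s, z) = -3*(-6 + z)*(2 + z) (S(s, z) = -3*(z + 2)*(-6 + z) = -3*(2 + z)*(-6 + z) = -3*(-6 + z)*(2 + z))
o(N, D) = N**2 + D/1095
-o(S(25, 23), 352) = -((36 - 3*23**2 + 12*23)**2 + (1/1095)*352) = -((36 - 3*529 + 276)**2 + 352/1095) = -((36 - 1587 + 276)**2 + 352/1095) = -((-1275)**2 + 352/1095) = -(1625625 + 352/1095) = -1*1780059727/1095 = -1780059727/1095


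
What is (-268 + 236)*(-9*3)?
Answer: 864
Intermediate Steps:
(-268 + 236)*(-9*3) = -32*(-27) = 864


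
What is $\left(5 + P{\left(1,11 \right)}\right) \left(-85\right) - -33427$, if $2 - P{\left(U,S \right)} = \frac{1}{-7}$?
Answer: $\frac{229739}{7} \approx 32820.0$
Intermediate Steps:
$P{\left(U,S \right)} = \frac{15}{7}$ ($P{\left(U,S \right)} = 2 - \frac{1}{-7} = 2 - - \frac{1}{7} = 2 + \frac{1}{7} = \frac{15}{7}$)
$\left(5 + P{\left(1,11 \right)}\right) \left(-85\right) - -33427 = \left(5 + \frac{15}{7}\right) \left(-85\right) - -33427 = \frac{50}{7} \left(-85\right) + 33427 = - \frac{4250}{7} + 33427 = \frac{229739}{7}$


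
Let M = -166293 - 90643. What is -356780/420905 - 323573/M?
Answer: 8904773497/21629129416 ≈ 0.41170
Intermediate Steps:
M = -256936
-356780/420905 - 323573/M = -356780/420905 - 323573/(-256936) = -356780*1/420905 - 323573*(-1/256936) = -71356/84181 + 323573/256936 = 8904773497/21629129416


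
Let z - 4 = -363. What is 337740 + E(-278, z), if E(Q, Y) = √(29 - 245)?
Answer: 337740 + 6*I*√6 ≈ 3.3774e+5 + 14.697*I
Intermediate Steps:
z = -359 (z = 4 - 363 = -359)
E(Q, Y) = 6*I*√6 (E(Q, Y) = √(-216) = 6*I*√6)
337740 + E(-278, z) = 337740 + 6*I*√6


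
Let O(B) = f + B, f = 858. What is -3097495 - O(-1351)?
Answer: -3097002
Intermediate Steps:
O(B) = 858 + B
-3097495 - O(-1351) = -3097495 - (858 - 1351) = -3097495 - 1*(-493) = -3097495 + 493 = -3097002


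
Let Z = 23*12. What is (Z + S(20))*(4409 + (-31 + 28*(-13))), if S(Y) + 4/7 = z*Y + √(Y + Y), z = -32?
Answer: -10243728/7 + 8028*√10 ≈ -1.4380e+6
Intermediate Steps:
Z = 276
S(Y) = -4/7 - 32*Y + √2*√Y (S(Y) = -4/7 + (-32*Y + √(Y + Y)) = -4/7 + (-32*Y + √(2*Y)) = -4/7 + (-32*Y + √2*√Y) = -4/7 - 32*Y + √2*√Y)
(Z + S(20))*(4409 + (-31 + 28*(-13))) = (276 + (-4/7 - 32*20 + √2*√20))*(4409 + (-31 + 28*(-13))) = (276 + (-4/7 - 640 + √2*(2*√5)))*(4409 + (-31 - 364)) = (276 + (-4/7 - 640 + 2*√10))*(4409 - 395) = (276 + (-4484/7 + 2*√10))*4014 = (-2552/7 + 2*√10)*4014 = -10243728/7 + 8028*√10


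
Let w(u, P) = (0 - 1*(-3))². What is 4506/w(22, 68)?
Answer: 1502/3 ≈ 500.67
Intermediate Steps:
w(u, P) = 9 (w(u, P) = (0 + 3)² = 3² = 9)
4506/w(22, 68) = 4506/9 = 4506*(⅑) = 1502/3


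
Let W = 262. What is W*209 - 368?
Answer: 54390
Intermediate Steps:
W*209 - 368 = 262*209 - 368 = 54758 - 368 = 54390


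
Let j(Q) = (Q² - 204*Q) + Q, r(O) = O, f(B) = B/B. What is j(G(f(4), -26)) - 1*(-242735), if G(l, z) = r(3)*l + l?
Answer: 241939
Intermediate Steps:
f(B) = 1
G(l, z) = 4*l (G(l, z) = 3*l + l = 4*l)
j(Q) = Q² - 203*Q
j(G(f(4), -26)) - 1*(-242735) = (4*1)*(-203 + 4*1) - 1*(-242735) = 4*(-203 + 4) + 242735 = 4*(-199) + 242735 = -796 + 242735 = 241939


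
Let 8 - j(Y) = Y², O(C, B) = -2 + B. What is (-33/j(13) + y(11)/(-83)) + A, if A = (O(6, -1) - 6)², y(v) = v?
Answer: 1083371/13363 ≈ 81.072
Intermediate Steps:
j(Y) = 8 - Y²
A = 81 (A = ((-2 - 1) - 6)² = (-3 - 6)² = (-9)² = 81)
(-33/j(13) + y(11)/(-83)) + A = (-33/(8 - 1*13²) + 11/(-83)) + 81 = (-33/(8 - 1*169) + 11*(-1/83)) + 81 = (-33/(8 - 169) - 11/83) + 81 = (-33/(-161) - 11/83) + 81 = (-33*(-1/161) - 11/83) + 81 = (33/161 - 11/83) + 81 = 968/13363 + 81 = 1083371/13363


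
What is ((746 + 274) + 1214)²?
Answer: 4990756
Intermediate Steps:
((746 + 274) + 1214)² = (1020 + 1214)² = 2234² = 4990756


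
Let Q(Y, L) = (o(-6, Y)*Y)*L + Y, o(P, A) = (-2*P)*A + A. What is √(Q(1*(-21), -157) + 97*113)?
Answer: I*√889141 ≈ 942.94*I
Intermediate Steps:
o(P, A) = A - 2*A*P (o(P, A) = -2*A*P + A = A - 2*A*P)
Q(Y, L) = Y + 13*L*Y² (Q(Y, L) = ((Y*(1 - 2*(-6)))*Y)*L + Y = ((Y*(1 + 12))*Y)*L + Y = ((Y*13)*Y)*L + Y = ((13*Y)*Y)*L + Y = (13*Y²)*L + Y = 13*L*Y² + Y = Y + 13*L*Y²)
√(Q(1*(-21), -157) + 97*113) = √((1*(-21))*(1 + 13*(-157)*(1*(-21))) + 97*113) = √(-21*(1 + 13*(-157)*(-21)) + 10961) = √(-21*(1 + 42861) + 10961) = √(-21*42862 + 10961) = √(-900102 + 10961) = √(-889141) = I*√889141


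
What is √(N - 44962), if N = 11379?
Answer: I*√33583 ≈ 183.26*I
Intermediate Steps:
√(N - 44962) = √(11379 - 44962) = √(-33583) = I*√33583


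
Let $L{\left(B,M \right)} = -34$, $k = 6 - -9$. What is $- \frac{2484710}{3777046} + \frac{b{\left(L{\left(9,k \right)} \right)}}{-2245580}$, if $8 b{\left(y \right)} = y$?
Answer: $- \frac{11159198058709}{16963317913360} \approx -0.65784$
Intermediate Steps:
$k = 15$ ($k = 6 + 9 = 15$)
$b{\left(y \right)} = \frac{y}{8}$
$- \frac{2484710}{3777046} + \frac{b{\left(L{\left(9,k \right)} \right)}}{-2245580} = - \frac{2484710}{3777046} + \frac{\frac{1}{8} \left(-34\right)}{-2245580} = \left(-2484710\right) \frac{1}{3777046} - - \frac{17}{8982320} = - \frac{1242355}{1888523} + \frac{17}{8982320} = - \frac{11159198058709}{16963317913360}$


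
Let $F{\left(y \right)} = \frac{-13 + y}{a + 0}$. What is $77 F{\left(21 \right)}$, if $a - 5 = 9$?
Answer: $44$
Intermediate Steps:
$a = 14$ ($a = 5 + 9 = 14$)
$F{\left(y \right)} = - \frac{13}{14} + \frac{y}{14}$ ($F{\left(y \right)} = \frac{-13 + y}{14 + 0} = \frac{-13 + y}{14} = \left(-13 + y\right) \frac{1}{14} = - \frac{13}{14} + \frac{y}{14}$)
$77 F{\left(21 \right)} = 77 \left(- \frac{13}{14} + \frac{1}{14} \cdot 21\right) = 77 \left(- \frac{13}{14} + \frac{3}{2}\right) = 77 \cdot \frac{4}{7} = 44$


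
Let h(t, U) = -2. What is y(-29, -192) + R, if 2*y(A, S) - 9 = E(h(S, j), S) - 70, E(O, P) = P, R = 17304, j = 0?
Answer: 34355/2 ≈ 17178.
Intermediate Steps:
y(A, S) = -61/2 + S/2 (y(A, S) = 9/2 + (S - 70)/2 = 9/2 + (-70 + S)/2 = 9/2 + (-35 + S/2) = -61/2 + S/2)
y(-29, -192) + R = (-61/2 + (½)*(-192)) + 17304 = (-61/2 - 96) + 17304 = -253/2 + 17304 = 34355/2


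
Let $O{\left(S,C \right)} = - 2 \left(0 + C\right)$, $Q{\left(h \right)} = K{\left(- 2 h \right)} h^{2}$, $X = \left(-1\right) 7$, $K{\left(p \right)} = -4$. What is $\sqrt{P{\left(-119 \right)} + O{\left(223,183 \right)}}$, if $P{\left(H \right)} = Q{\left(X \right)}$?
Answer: $i \sqrt{562} \approx 23.707 i$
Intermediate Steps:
$X = -7$
$Q{\left(h \right)} = - 4 h^{2}$
$P{\left(H \right)} = -196$ ($P{\left(H \right)} = - 4 \left(-7\right)^{2} = \left(-4\right) 49 = -196$)
$O{\left(S,C \right)} = - 2 C$
$\sqrt{P{\left(-119 \right)} + O{\left(223,183 \right)}} = \sqrt{-196 - 366} = \sqrt{-562} = i \sqrt{562}$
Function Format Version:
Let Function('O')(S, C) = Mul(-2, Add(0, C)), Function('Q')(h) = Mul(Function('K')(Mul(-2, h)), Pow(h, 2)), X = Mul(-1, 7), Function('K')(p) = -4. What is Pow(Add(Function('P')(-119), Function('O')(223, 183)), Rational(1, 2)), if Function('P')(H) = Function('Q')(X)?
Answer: Mul(I, Pow(562, Rational(1, 2))) ≈ Mul(23.707, I)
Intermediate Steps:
X = -7
Function('Q')(h) = Mul(-4, Pow(h, 2))
Function('P')(H) = -196 (Function('P')(H) = Mul(-4, Pow(-7, 2)) = Mul(-4, 49) = -196)
Function('O')(S, C) = Mul(-2, C)
Pow(Add(Function('P')(-119), Function('O')(223, 183)), Rational(1, 2)) = Pow(Add(-196, Mul(-2, 183)), Rational(1, 2)) = Pow(Add(-196, -366), Rational(1, 2)) = Pow(-562, Rational(1, 2)) = Mul(I, Pow(562, Rational(1, 2)))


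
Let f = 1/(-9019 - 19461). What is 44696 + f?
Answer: 1272942079/28480 ≈ 44696.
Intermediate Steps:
f = -1/28480 (f = 1/(-28480) = -1/28480 ≈ -3.5112e-5)
44696 + f = 44696 - 1/28480 = 1272942079/28480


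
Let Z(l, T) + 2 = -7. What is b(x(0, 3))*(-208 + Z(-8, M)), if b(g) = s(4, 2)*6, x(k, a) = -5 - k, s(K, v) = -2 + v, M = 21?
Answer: 0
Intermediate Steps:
Z(l, T) = -9 (Z(l, T) = -2 - 7 = -9)
b(g) = 0 (b(g) = (-2 + 2)*6 = 0*6 = 0)
b(x(0, 3))*(-208 + Z(-8, M)) = 0*(-208 - 9) = 0*(-217) = 0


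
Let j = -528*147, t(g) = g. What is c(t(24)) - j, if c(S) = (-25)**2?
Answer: 78241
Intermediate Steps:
c(S) = 625
j = -77616
c(t(24)) - j = 625 - 1*(-77616) = 625 + 77616 = 78241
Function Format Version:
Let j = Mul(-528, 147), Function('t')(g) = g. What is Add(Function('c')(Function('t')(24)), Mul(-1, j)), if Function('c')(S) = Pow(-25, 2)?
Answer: 78241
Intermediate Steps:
Function('c')(S) = 625
j = -77616
Add(Function('c')(Function('t')(24)), Mul(-1, j)) = Add(625, Mul(-1, -77616)) = Add(625, 77616) = 78241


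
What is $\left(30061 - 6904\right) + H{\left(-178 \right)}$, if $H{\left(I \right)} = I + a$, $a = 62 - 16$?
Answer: $23025$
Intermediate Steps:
$a = 46$ ($a = 62 - 16 = 46$)
$H{\left(I \right)} = 46 + I$ ($H{\left(I \right)} = I + 46 = 46 + I$)
$\left(30061 - 6904\right) + H{\left(-178 \right)} = \left(30061 - 6904\right) + \left(46 - 178\right) = 23157 - 132 = 23025$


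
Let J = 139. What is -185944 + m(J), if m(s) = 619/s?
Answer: -25845597/139 ≈ -1.8594e+5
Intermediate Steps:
-185944 + m(J) = -185944 + 619/139 = -25845597/139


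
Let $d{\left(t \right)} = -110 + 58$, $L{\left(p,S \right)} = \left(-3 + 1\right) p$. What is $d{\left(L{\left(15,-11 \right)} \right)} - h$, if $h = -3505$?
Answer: $3453$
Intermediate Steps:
$L{\left(p,S \right)} = - 2 p$
$d{\left(t \right)} = -52$
$d{\left(L{\left(15,-11 \right)} \right)} - h = -52 - -3505 = -52 + 3505 = 3453$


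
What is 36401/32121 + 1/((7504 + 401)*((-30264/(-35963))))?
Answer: 967735365827/853836567480 ≈ 1.1334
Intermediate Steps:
36401/32121 + 1/((7504 + 401)*((-30264/(-35963)))) = 36401*(1/32121) + 1/(7905*((-30264*(-1/35963)))) = 36401/32121 + 1/(7905*(30264/35963)) = 36401/32121 + (1/7905)*(35963/30264) = 36401/32121 + 35963/239236920 = 967735365827/853836567480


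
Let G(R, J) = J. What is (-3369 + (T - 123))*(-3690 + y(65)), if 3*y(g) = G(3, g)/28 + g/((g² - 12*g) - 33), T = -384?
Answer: 85381813540/5971 ≈ 1.4299e+7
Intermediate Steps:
y(g) = g/84 + g/(3*(-33 + g² - 12*g)) (y(g) = (g/28 + g/((g² - 12*g) - 33))/3 = (g*(1/28) + g/(-33 + g² - 12*g))/3 = (g/28 + g/(-33 + g² - 12*g))/3 = g/84 + g/(3*(-33 + g² - 12*g)))
(-3369 + (T - 123))*(-3690 + y(65)) = (-3369 + (-384 - 123))*(-3690 + (1/84)*65*(5 - 1*65² + 12*65)/(33 - 1*65² + 12*65)) = (-3369 - 507)*(-3690 + (1/84)*65*(5 - 1*4225 + 780)/(33 - 1*4225 + 780)) = -3876*(-3690 + (1/84)*65*(5 - 4225 + 780)/(33 - 4225 + 780)) = -3876*(-3690 + (1/84)*65*(-3440)/(-3412)) = -3876*(-3690 + (1/84)*65*(-1/3412)*(-3440)) = -3876*(-3690 + 13975/17913) = -3876*(-66084995/17913) = 85381813540/5971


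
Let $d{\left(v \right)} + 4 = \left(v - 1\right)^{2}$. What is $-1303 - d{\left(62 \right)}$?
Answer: $-5020$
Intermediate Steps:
$d{\left(v \right)} = -4 + \left(-1 + v\right)^{2}$ ($d{\left(v \right)} = -4 + \left(v - 1\right)^{2} = -4 + \left(-1 + v\right)^{2}$)
$-1303 - d{\left(62 \right)} = -1303 - \left(-4 + \left(-1 + 62\right)^{2}\right) = -1303 - \left(-4 + 61^{2}\right) = -1303 - \left(-4 + 3721\right) = -1303 - 3717 = -5020$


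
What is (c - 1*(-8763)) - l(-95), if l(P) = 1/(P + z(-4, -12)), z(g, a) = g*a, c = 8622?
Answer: 817096/47 ≈ 17385.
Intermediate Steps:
z(g, a) = a*g
l(P) = 1/(48 + P) (l(P) = 1/(P - 12*(-4)) = 1/(P + 48) = 1/(48 + P))
(c - 1*(-8763)) - l(-95) = (8622 - 1*(-8763)) - 1/(48 - 95) = (8622 + 8763) - 1/(-47) = 17385 - 1*(-1/47) = 17385 + 1/47 = 817096/47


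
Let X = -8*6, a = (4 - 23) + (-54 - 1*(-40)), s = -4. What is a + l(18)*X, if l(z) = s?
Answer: 159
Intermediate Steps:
l(z) = -4
a = -33 (a = -19 + (-54 + 40) = -19 - 14 = -33)
X = -48
a + l(18)*X = -33 - 4*(-48) = -33 + 192 = 159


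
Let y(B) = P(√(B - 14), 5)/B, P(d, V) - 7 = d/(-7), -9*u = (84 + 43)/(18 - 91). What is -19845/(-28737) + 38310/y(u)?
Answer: 2666023326435/2532891952 + 5676265*I*√662183/57908272 ≈ 1052.6 + 79.765*I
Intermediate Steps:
u = 127/657 (u = -(84 + 43)/(9*(18 - 91)) = -127/(9*(-73)) = -127*(-1)/(9*73) = -⅑*(-127/73) = 127/657 ≈ 0.19330)
P(d, V) = 7 - d/7 (P(d, V) = 7 + d/(-7) = 7 + d*(-⅐) = 7 - d/7)
y(B) = (7 - √(-14 + B)/7)/B (y(B) = (7 - √(B - 14)/7)/B = (7 - √(-14 + B)/7)/B)
-19845/(-28737) + 38310/y(u) = -19845/(-28737) + 38310/(((49 - √(-14 + 127/657))/(7*(127/657)))) = -19845*(-1/28737) + 38310/(((⅐)*(657/127)*(49 - √(-9071/657)))) = 2205/3193 + 38310/(((⅐)*(657/127)*(49 - I*√662183/219))) = 2205/3193 + 38310/(4599/127 - 3*I*√662183/889)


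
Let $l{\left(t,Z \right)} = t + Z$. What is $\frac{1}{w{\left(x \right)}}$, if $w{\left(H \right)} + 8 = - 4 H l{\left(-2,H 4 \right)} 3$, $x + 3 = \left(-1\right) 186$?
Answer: $- \frac{1}{1719152} \approx -5.8168 \cdot 10^{-7}$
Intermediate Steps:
$l{\left(t,Z \right)} = Z + t$
$x = -189$ ($x = -3 - 186 = -189$)
$w{\left(H \right)} = -8 - 12 H \left(-2 + 4 H\right)$ ($w{\left(H \right)} = -8 + - 4 H \left(H 4 - 2\right) 3 = -8 + - 4 H \left(4 H - 2\right) 3 = -8 + - 4 H \left(-2 + 4 H\right) 3 = -8 - 12 H \left(-2 + 4 H\right)$)
$\frac{1}{w{\left(x \right)}} = \frac{1}{-8 - 48 \left(-189\right)^{2} + 24 \left(-189\right)} = \frac{1}{-8 - 1714608 - 4536} = \frac{1}{-1719152} = - \frac{1}{1719152}$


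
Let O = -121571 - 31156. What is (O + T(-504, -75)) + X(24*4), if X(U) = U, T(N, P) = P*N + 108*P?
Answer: -122931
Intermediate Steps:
T(N, P) = 108*P + N*P (T(N, P) = N*P + 108*P = 108*P + N*P)
O = -152727
(O + T(-504, -75)) + X(24*4) = (-152727 - 75*(108 - 504)) + 24*4 = (-152727 - 75*(-396)) + 96 = (-152727 + 29700) + 96 = -123027 + 96 = -122931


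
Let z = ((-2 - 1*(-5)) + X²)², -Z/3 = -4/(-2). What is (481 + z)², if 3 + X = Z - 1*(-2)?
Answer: 10144225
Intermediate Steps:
Z = -6 (Z = -(-12)/(-2) = -(-12)*(-1)/2 = -3*2 = -6)
X = -7 (X = -3 + (-6 - 1*(-2)) = -3 + (-6 + 2) = -3 - 4 = -7)
z = 2704 (z = ((-2 - 1*(-5)) + (-7)²)² = ((-2 + 5) + 49)² = (3 + 49)² = 52² = 2704)
(481 + z)² = (481 + 2704)² = 3185² = 10144225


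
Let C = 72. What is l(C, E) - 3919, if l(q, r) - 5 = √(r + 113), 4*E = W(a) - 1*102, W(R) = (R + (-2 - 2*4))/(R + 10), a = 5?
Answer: -3914 + √3147/6 ≈ -3904.6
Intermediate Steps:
W(R) = (-10 + R)/(10 + R) (W(R) = (R + (-2 - 8))/(10 + R) = (R - 10)/(10 + R) = (-10 + R)/(10 + R))
E = -307/12 (E = ((-10 + 5)/(10 + 5) - 1*102)/4 = (-5/15 - 102)/4 = ((1/15)*(-5) - 102)/4 = (-⅓ - 102)/4 = (¼)*(-307/3) = -307/12 ≈ -25.583)
l(q, r) = 5 + √(113 + r) (l(q, r) = 5 + √(r + 113) = 5 + √(113 + r))
l(C, E) - 3919 = (5 + √(113 - 307/12)) - 3919 = (5 + √(1049/12)) - 3919 = (5 + √3147/6) - 3919 = -3914 + √3147/6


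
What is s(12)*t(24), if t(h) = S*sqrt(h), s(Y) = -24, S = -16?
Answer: 768*sqrt(6) ≈ 1881.2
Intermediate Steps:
t(h) = -16*sqrt(h)
s(12)*t(24) = -(-384)*sqrt(24) = -(-384)*2*sqrt(6) = -(-768)*sqrt(6) = 768*sqrt(6)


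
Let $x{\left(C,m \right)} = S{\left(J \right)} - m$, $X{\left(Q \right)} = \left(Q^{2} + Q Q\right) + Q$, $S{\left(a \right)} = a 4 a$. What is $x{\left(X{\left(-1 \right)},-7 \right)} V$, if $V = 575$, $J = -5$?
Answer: $61525$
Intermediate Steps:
$S{\left(a \right)} = 4 a^{2}$ ($S{\left(a \right)} = 4 a a = 4 a^{2}$)
$X{\left(Q \right)} = Q + 2 Q^{2}$ ($X{\left(Q \right)} = \left(Q^{2} + Q^{2}\right) + Q = 2 Q^{2} + Q = Q + 2 Q^{2}$)
$x{\left(C,m \right)} = 100 - m$ ($x{\left(C,m \right)} = 4 \left(-5\right)^{2} - m = 4 \cdot 25 - m = 100 - m$)
$x{\left(X{\left(-1 \right)},-7 \right)} V = \left(100 - -7\right) 575 = \left(100 + 7\right) 575 = 107 \cdot 575 = 61525$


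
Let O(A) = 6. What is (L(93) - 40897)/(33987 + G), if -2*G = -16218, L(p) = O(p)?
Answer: -40891/42096 ≈ -0.97137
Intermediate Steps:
L(p) = 6
G = 8109 (G = -½*(-16218) = 8109)
(L(93) - 40897)/(33987 + G) = (6 - 40897)/(33987 + 8109) = -40891/42096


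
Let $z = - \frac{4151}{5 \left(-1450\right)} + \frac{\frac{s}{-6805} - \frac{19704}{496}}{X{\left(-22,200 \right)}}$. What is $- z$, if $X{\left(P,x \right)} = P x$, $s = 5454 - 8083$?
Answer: $- \frac{31305065809}{53835716000} \approx -0.58149$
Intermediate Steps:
$s = -2629$ ($s = 5454 - 8083 = -2629$)
$z = \frac{31305065809}{53835716000}$ ($z = - \frac{4151}{5 \left(-1450\right)} + \frac{- \frac{2629}{-6805} - \frac{19704}{496}}{\left(-22\right) 200} = - \frac{4151}{-7250} + \frac{\left(-2629\right) \left(- \frac{1}{6805}\right) - \frac{2463}{62}}{-4400} = \left(-4151\right) \left(- \frac{1}{7250}\right) + \left(\frac{2629}{6805} - \frac{2463}{62}\right) \left(- \frac{1}{4400}\right) = \frac{4151}{7250} - - \frac{16597717}{1856404000} = \frac{4151}{7250} + \frac{16597717}{1856404000} = \frac{31305065809}{53835716000} \approx 0.58149$)
$- z = \left(-1\right) \frac{31305065809}{53835716000} = - \frac{31305065809}{53835716000}$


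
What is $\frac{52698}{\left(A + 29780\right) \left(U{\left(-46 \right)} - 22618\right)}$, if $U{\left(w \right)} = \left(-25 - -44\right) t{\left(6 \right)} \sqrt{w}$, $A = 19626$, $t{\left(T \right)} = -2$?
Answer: $- \frac{297980841}{6319525758322} + \frac{500631 i \sqrt{46}}{6319525758322} \approx -4.7152 \cdot 10^{-5} + 5.3729 \cdot 10^{-7} i$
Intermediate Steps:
$U{\left(w \right)} = - 38 \sqrt{w}$ ($U{\left(w \right)} = \left(-25 - -44\right) \left(-2\right) \sqrt{w} = \left(-25 + 44\right) \left(-2\right) \sqrt{w} = 19 \left(-2\right) \sqrt{w} = - 38 \sqrt{w}$)
$\frac{52698}{\left(A + 29780\right) \left(U{\left(-46 \right)} - 22618\right)} = \frac{52698}{\left(19626 + 29780\right) \left(- 38 \sqrt{-46} - 22618\right)} = \frac{52698}{49406 \left(- 38 i \sqrt{46} - 22618\right)} = \frac{52698}{49406 \left(-22618 - 38 i \sqrt{46}\right)} = \frac{52698}{-1117464908 - 1877428 i \sqrt{46}}$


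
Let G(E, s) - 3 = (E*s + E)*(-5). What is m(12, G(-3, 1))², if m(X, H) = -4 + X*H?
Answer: 153664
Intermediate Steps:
G(E, s) = 3 - 5*E - 5*E*s (G(E, s) = 3 + (E*s + E)*(-5) = 3 + (E + E*s)*(-5) = 3 + (-5*E - 5*E*s) = 3 - 5*E - 5*E*s)
m(X, H) = -4 + H*X
m(12, G(-3, 1))² = (-4 + (3 - 5*(-3) - 5*(-3)*1)*12)² = (-4 + (3 + 15 + 15)*12)² = (-4 + 33*12)² = (-4 + 396)² = 392² = 153664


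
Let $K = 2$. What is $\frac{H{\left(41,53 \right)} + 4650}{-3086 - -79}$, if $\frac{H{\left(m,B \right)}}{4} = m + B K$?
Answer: $- \frac{54}{31} \approx -1.7419$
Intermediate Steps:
$H{\left(m,B \right)} = 4 m + 8 B$ ($H{\left(m,B \right)} = 4 \left(m + B 2\right) = 4 \left(m + 2 B\right) = 4 m + 8 B$)
$\frac{H{\left(41,53 \right)} + 4650}{-3086 - -79} = \frac{\left(4 \cdot 41 + 8 \cdot 53\right) + 4650}{-3086 - -79} = \frac{\left(164 + 424\right) + 4650}{-3086 + \left(-9 + 88\right)} = \frac{588 + 4650}{-3086 + 79} = \frac{5238}{-3007} = 5238 \left(- \frac{1}{3007}\right) = - \frac{54}{31}$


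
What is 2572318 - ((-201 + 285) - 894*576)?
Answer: 3087178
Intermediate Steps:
2572318 - ((-201 + 285) - 894*576) = 2572318 - (84 - 514944) = 2572318 - 1*(-514860) = 2572318 + 514860 = 3087178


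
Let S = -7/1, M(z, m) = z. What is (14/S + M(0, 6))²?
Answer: 4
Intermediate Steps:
S = -7 (S = -7*1 = -7)
(14/S + M(0, 6))² = (14/(-7) + 0)² = (14*(-⅐) + 0)² = (-2 + 0)² = (-2)² = 4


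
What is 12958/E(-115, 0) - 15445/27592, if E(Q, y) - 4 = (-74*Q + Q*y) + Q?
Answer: 227814581/231745208 ≈ 0.98304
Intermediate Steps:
E(Q, y) = 4 - 73*Q + Q*y (E(Q, y) = 4 + ((-74*Q + Q*y) + Q) = 4 + (-73*Q + Q*y) = 4 - 73*Q + Q*y)
12958/E(-115, 0) - 15445/27592 = 12958/(4 - 73*(-115) - 115*0) - 15445/27592 = 12958/(4 + 8395 + 0) - 15445*1/27592 = 12958/8399 - 15445/27592 = 227814581/231745208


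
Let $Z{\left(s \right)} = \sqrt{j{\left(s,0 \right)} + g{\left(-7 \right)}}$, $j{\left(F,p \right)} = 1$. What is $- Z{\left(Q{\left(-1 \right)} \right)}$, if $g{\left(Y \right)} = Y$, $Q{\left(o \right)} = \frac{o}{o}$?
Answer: $- i \sqrt{6} \approx - 2.4495 i$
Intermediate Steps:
$Q{\left(o \right)} = 1$
$Z{\left(s \right)} = i \sqrt{6}$ ($Z{\left(s \right)} = \sqrt{1 - 7} = \sqrt{-6} = i \sqrt{6}$)
$- Z{\left(Q{\left(-1 \right)} \right)} = - i \sqrt{6}$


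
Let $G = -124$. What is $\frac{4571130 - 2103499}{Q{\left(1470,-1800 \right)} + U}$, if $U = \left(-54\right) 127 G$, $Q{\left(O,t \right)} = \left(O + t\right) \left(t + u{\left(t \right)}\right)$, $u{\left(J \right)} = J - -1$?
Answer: $\frac{2467631}{2038062} \approx 1.2108$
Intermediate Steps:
$u{\left(J \right)} = 1 + J$ ($u{\left(J \right)} = J + 1 = 1 + J$)
$Q{\left(O,t \right)} = \left(1 + 2 t\right) \left(O + t\right)$ ($Q{\left(O,t \right)} = \left(O + t\right) \left(t + \left(1 + t\right)\right) = \left(O + t\right) \left(1 + 2 t\right) = \left(1 + 2 t\right) \left(O + t\right)$)
$U = 850392$ ($U = \left(-54\right) 127 \left(-124\right) = \left(-6858\right) \left(-124\right) = 850392$)
$\frac{4571130 - 2103499}{Q{\left(1470,-1800 \right)} + U} = \frac{4571130 - 2103499}{\left(1470 - 1800 + 2 \left(-1800\right)^{2} + 2 \cdot 1470 \left(-1800\right)\right) + 850392} = \frac{2467631}{\left(1470 - 1800 + 2 \cdot 3240000 - 5292000\right) + 850392} = \frac{2467631}{\left(1470 - 1800 + 6480000 - 5292000\right) + 850392} = \frac{2467631}{1187670 + 850392} = \frac{2467631}{2038062}$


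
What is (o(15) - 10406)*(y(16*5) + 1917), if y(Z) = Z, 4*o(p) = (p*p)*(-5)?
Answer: -85369753/4 ≈ -2.1342e+7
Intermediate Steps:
o(p) = -5*p**2/4 (o(p) = ((p*p)*(-5))/4 = (p**2*(-5))/4 = (-5*p**2)/4 = -5*p**2/4)
(o(15) - 10406)*(y(16*5) + 1917) = (-5/4*15**2 - 10406)*(16*5 + 1917) = (-5/4*225 - 10406)*(80 + 1917) = (-1125/4 - 10406)*1997 = -42749/4*1997 = -85369753/4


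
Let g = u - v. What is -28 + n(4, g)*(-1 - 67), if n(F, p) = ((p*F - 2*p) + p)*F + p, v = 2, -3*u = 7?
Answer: 11408/3 ≈ 3802.7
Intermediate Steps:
u = -7/3 (u = -⅓*7 = -7/3 ≈ -2.3333)
g = -13/3 (g = -7/3 - 1*2 = -7/3 - 2 = -13/3 ≈ -4.3333)
n(F, p) = p + F*(-p + F*p) (n(F, p) = ((F*p - 2*p) + p)*F + p = ((-2*p + F*p) + p)*F + p = (-p + F*p)*F + p = F*(-p + F*p) + p = p + F*(-p + F*p))
-28 + n(4, g)*(-1 - 67) = -28 + (-13*(1 + 4² - 1*4)/3)*(-1 - 67) = -28 - 13*(1 + 16 - 4)/3*(-68) = -28 - 13/3*13*(-68) = -28 - 169/3*(-68) = -28 + 11492/3 = 11408/3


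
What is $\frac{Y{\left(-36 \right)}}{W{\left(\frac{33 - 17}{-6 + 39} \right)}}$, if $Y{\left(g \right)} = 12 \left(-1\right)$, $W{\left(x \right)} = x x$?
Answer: $- \frac{3267}{64} \approx -51.047$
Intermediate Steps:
$W{\left(x \right)} = x^{2}$
$Y{\left(g \right)} = -12$
$\frac{Y{\left(-36 \right)}}{W{\left(\frac{33 - 17}{-6 + 39} \right)}} = - \frac{12}{\left(\frac{33 - 17}{-6 + 39}\right)^{2}} = - \frac{12}{\left(\frac{16}{33}\right)^{2}} = - \frac{12}{\frac{256}{1089}} = \left(-12\right) \frac{1089}{256} = - \frac{3267}{64}$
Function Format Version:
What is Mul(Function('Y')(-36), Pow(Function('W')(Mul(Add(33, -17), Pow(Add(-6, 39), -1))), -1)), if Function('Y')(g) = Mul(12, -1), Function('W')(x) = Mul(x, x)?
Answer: Rational(-3267, 64) ≈ -51.047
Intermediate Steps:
Function('W')(x) = Pow(x, 2)
Function('Y')(g) = -12
Mul(Function('Y')(-36), Pow(Function('W')(Mul(Add(33, -17), Pow(Add(-6, 39), -1))), -1)) = Mul(-12, Pow(Pow(Mul(Add(33, -17), Pow(Add(-6, 39), -1)), 2), -1)) = Mul(-12, Pow(Pow(Mul(16, Pow(33, -1)), 2), -1)) = Mul(-12, Pow(Pow(Mul(16, Rational(1, 33)), 2), -1)) = Mul(-12, Pow(Pow(Rational(16, 33), 2), -1)) = Mul(-12, Pow(Rational(256, 1089), -1)) = Mul(-12, Rational(1089, 256)) = Rational(-3267, 64)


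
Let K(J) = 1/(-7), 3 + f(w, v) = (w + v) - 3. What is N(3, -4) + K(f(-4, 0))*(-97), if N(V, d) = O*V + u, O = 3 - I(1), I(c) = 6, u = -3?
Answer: 13/7 ≈ 1.8571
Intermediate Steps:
f(w, v) = -6 + v + w (f(w, v) = -3 + ((w + v) - 3) = -3 + ((v + w) - 3) = -3 + (-3 + v + w) = -6 + v + w)
O = -3 (O = 3 - 1*6 = 3 - 6 = -3)
N(V, d) = -3 - 3*V (N(V, d) = -3*V - 3 = -3 - 3*V)
K(J) = -⅐
N(3, -4) + K(f(-4, 0))*(-97) = (-3 - 3*3) - ⅐*(-97) = (-3 - 9) + 97/7 = -12 + 97/7 = 13/7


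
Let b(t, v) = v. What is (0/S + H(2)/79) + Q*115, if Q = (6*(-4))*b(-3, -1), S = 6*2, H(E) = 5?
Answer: 218045/79 ≈ 2760.1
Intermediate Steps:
S = 12
Q = 24 (Q = (6*(-4))*(-1) = -24*(-1) = 24)
(0/S + H(2)/79) + Q*115 = (0/12 + 5/79) + 24*115 = (0*(1/12) + 5*(1/79)) + 2760 = (0 + 5/79) + 2760 = 5/79 + 2760 = 218045/79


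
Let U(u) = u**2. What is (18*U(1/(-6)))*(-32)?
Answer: -16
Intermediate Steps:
(18*U(1/(-6)))*(-32) = (18*(1/(-6))**2)*(-32) = (18*(-1/6)**2)*(-32) = (18*(1/36))*(-32) = (1/2)*(-32) = -16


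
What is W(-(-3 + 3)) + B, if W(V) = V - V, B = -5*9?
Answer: -45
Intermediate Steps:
B = -45
W(V) = 0
W(-(-3 + 3)) + B = 0 - 45 = -45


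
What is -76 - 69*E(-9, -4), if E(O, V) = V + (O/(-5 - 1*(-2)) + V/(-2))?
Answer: -145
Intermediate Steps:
E(O, V) = V/2 - O/3 (E(O, V) = V + (O/(-5 + 2) + V*(-½)) = V + (O/(-3) - V/2) = V + (O*(-⅓) - V/2) = V + (-O/3 - V/2) = V + (-V/2 - O/3) = V/2 - O/3)
-76 - 69*E(-9, -4) = -76 - 69*((½)*(-4) - ⅓*(-9)) = -76 - 69*(-2 + 3) = -76 - 69*1 = -76 - 69 = -145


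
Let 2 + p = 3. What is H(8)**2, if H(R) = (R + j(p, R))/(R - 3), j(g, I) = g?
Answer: 81/25 ≈ 3.2400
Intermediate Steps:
p = 1 (p = -2 + 3 = 1)
H(R) = (1 + R)/(-3 + R) (H(R) = (R + 1)/(R - 3) = (1 + R)/(-3 + R))
H(8)**2 = ((1 + 8)/(-3 + 8))**2 = (9/5)**2 = 81/25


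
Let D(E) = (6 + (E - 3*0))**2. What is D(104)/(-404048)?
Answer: -3025/101012 ≈ -0.029947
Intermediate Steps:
D(E) = (6 + E)**2 (D(E) = (6 + (E + 0))**2 = (6 + E)**2)
D(104)/(-404048) = (6 + 104)**2/(-404048) = 110**2*(-1/404048) = 12100*(-1/404048) = -3025/101012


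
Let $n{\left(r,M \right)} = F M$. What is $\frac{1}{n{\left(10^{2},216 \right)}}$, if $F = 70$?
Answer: $\frac{1}{15120} \approx 6.6138 \cdot 10^{-5}$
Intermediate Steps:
$n{\left(r,M \right)} = 70 M$
$\frac{1}{n{\left(10^{2},216 \right)}} = \frac{1}{70 \cdot 216} = \frac{1}{15120}$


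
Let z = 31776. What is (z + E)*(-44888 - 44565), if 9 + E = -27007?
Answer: -425796280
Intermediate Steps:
E = -27016 (E = -9 - 27007 = -27016)
(z + E)*(-44888 - 44565) = (31776 - 27016)*(-44888 - 44565) = 4760*(-89453) = -425796280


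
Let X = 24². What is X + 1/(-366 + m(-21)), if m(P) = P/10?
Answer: 2120246/3681 ≈ 576.00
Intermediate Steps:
m(P) = P/10 (m(P) = P*(⅒) = P/10)
X = 576
X + 1/(-366 + m(-21)) = 576 + 1/(-366 + (⅒)*(-21)) = 576 + 1/(-366 - 21/10) = 576 + 1/(-3681/10) = 576 - 10/3681 = 2120246/3681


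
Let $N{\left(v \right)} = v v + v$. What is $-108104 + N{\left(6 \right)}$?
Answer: $-108062$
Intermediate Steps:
$N{\left(v \right)} = v + v^{2}$ ($N{\left(v \right)} = v^{2} + v = v + v^{2}$)
$-108104 + N{\left(6 \right)} = -108104 + 6 \left(1 + 6\right) = -108104 + 6 \cdot 7 = -108104 + 42 = -108062$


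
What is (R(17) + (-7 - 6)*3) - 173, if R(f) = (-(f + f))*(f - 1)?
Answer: -756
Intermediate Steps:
R(f) = -2*f*(-1 + f) (R(f) = (-2*f)*(-1 + f) = -2*f*(-1 + f))
(R(17) + (-7 - 6)*3) - 173 = (2*17*(1 - 1*17) + (-7 - 6)*3) - 173 = (2*17*(1 - 17) - 13*3) - 173 = (2*17*(-16) - 39) - 173 = (-544 - 39) - 173 = -583 - 173 = -756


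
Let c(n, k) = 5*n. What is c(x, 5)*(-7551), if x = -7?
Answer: 264285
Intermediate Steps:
c(x, 5)*(-7551) = (5*(-7))*(-7551) = -35*(-7551) = 264285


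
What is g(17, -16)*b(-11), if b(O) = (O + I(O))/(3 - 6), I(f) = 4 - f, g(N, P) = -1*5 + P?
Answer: 28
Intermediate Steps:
g(N, P) = -5 + P
b(O) = -4/3 (b(O) = (O + (4 - O))/(3 - 6) = 4/(-3) = 4*(-⅓) = -4/3)
g(17, -16)*b(-11) = (-5 - 16)*(-4/3) = -21*(-4/3) = 28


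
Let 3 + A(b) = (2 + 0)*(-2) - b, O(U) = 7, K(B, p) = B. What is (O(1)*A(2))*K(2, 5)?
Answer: -126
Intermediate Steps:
A(b) = -7 - b (A(b) = -3 + ((2 + 0)*(-2) - b) = -3 + (2*(-2) - b) = -3 + (-4 - b) = -7 - b)
(O(1)*A(2))*K(2, 5) = (7*(-7 - 1*2))*2 = (7*(-7 - 2))*2 = (7*(-9))*2 = -63*2 = -126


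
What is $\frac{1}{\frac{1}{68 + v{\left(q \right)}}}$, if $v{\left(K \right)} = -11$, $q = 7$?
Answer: $57$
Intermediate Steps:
$\frac{1}{\frac{1}{68 + v{\left(q \right)}}} = \frac{1}{\frac{1}{68 - 11}} = \frac{1}{\frac{1}{57}} = 57$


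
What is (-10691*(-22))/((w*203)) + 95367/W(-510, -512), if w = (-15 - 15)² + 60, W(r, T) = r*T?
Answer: 16666889/10601472 ≈ 1.5721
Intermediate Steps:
W(r, T) = T*r
w = 960 (w = (-30)² + 60 = 900 + 60 = 960)
(-10691*(-22))/((w*203)) + 95367/W(-510, -512) = (-10691*(-22))/((960*203)) + 95367/((-512*(-510))) = -1*(-235202)/194880 + 95367/261120 = 235202*(1/194880) + 95367*(1/261120) = 117601/97440 + 31789/87040 = 16666889/10601472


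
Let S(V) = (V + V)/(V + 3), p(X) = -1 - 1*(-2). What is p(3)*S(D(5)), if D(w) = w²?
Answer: 25/14 ≈ 1.7857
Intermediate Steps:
p(X) = 1 (p(X) = -1 + 2 = 1)
S(V) = 2*V/(3 + V) (S(V) = (2*V)/(3 + V) = 2*V/(3 + V))
p(3)*S(D(5)) = 1*(2*5²/(3 + 5²)) = 1*(2*25/(3 + 25)) = 1*(2*25/28) = 1*(2*25*(1/28)) = 1*(25/14) = 25/14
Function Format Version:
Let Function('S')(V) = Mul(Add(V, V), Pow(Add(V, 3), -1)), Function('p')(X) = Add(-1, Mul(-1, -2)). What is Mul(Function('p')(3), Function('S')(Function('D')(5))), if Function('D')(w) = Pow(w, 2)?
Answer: Rational(25, 14) ≈ 1.7857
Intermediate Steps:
Function('p')(X) = 1 (Function('p')(X) = Add(-1, 2) = 1)
Function('S')(V) = Mul(2, V, Pow(Add(3, V), -1)) (Function('S')(V) = Mul(Mul(2, V), Pow(Add(3, V), -1)) = Mul(2, V, Pow(Add(3, V), -1)))
Mul(Function('p')(3), Function('S')(Function('D')(5))) = Mul(1, Mul(2, Pow(5, 2), Pow(Add(3, Pow(5, 2)), -1))) = Mul(1, Mul(2, 25, Pow(Add(3, 25), -1))) = Mul(1, Mul(2, 25, Pow(28, -1))) = Mul(1, Mul(2, 25, Rational(1, 28))) = Mul(1, Rational(25, 14)) = Rational(25, 14)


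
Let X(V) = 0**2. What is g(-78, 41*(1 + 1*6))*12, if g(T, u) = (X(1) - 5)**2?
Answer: 300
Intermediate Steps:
X(V) = 0
g(T, u) = 25 (g(T, u) = (0 - 5)**2 = (-5)**2 = 25)
g(-78, 41*(1 + 1*6))*12 = 25*12 = 300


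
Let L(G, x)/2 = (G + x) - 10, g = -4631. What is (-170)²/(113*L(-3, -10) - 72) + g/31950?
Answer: -5575061/990450 ≈ -5.6288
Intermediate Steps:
L(G, x) = -20 + 2*G + 2*x (L(G, x) = 2*((G + x) - 10) = 2*(-10 + G + x) = -20 + 2*G + 2*x)
(-170)²/(113*L(-3, -10) - 72) + g/31950 = (-170)²/(113*(-20 + 2*(-3) + 2*(-10)) - 72) - 4631/31950 = 28900/(113*(-20 - 6 - 20) - 72) - 4631*1/31950 = 28900/(113*(-46) - 72) - 4631/31950 = 28900/(-5198 - 72) - 4631/31950 = 28900/(-5270) - 4631/31950 = 28900*(-1/5270) - 4631/31950 = -170/31 - 4631/31950 = -5575061/990450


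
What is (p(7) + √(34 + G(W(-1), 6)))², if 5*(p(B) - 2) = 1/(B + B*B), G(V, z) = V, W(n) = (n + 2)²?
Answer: 3058721/78400 + 561*√35/140 ≈ 62.721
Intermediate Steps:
W(n) = (2 + n)²
p(B) = 2 + 1/(5*(B + B²)) (p(B) = 2 + 1/(5*(B + B*B)) = 2 + 1/(5*(B + B²)))
(p(7) + √(34 + G(W(-1), 6)))² = ((⅕)*(1 + 10*7 + 10*7²)/(7*(1 + 7)) + √(34 + (2 - 1)²))² = ((⅕)*(⅐)*(1 + 70 + 10*49)/8 + √(34 + 1²))² = ((⅕)*(⅐)*(⅛)*(1 + 70 + 490) + √(34 + 1))² = ((⅕)*(⅐)*(⅛)*561 + √35)² = (561/280 + √35)²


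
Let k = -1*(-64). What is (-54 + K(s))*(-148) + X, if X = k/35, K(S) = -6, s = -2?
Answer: 310864/35 ≈ 8881.8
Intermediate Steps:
k = 64
X = 64/35 ≈ 1.8286
(-54 + K(s))*(-148) + X = (-54 - 6)*(-148) + 64/35 = -60*(-148) + 64/35 = 8880 + 64/35 = 310864/35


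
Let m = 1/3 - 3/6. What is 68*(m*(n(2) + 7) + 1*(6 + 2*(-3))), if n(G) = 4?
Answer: -374/3 ≈ -124.67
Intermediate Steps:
m = -1/6 (m = 1*(1/3) - 3*1/6 = 1/3 - 1/2 = -1/6 ≈ -0.16667)
68*(m*(n(2) + 7) + 1*(6 + 2*(-3))) = 68*(-(4 + 7)/6 + 1*(6 + 2*(-3))) = 68*(-1/6*11 + 1*(6 - 6)) = 68*(-11/6 + 1*0) = 68*(-11/6 + 0) = 68*(-11/6) = -374/3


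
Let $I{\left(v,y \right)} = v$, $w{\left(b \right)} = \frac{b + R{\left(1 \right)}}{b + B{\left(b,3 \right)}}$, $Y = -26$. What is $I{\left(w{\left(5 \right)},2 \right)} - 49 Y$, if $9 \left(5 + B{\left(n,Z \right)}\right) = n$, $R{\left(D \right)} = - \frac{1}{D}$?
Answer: $\frac{6406}{5} \approx 1281.2$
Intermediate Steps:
$B{\left(n,Z \right)} = -5 + \frac{n}{9}$
$w{\left(b \right)} = \frac{-1 + b}{-5 + \frac{10 b}{9}}$ ($w{\left(b \right)} = \frac{b - 1^{-1}}{b + \left(-5 + \frac{b}{9}\right)} = \frac{b - 1}{-5 + \frac{10 b}{9}} = \frac{-1 + b}{-5 + \frac{10 b}{9}}$)
$I{\left(w{\left(5 \right)},2 \right)} - 49 Y = \frac{9 \left(-1 + 5\right)}{5 \left(-9 + 2 \cdot 5\right)} - -1274 = \frac{9}{5} \frac{1}{-9 + 10} \cdot 4 + 1274 = \frac{9}{5} \cdot 1^{-1} \cdot 4 + 1274 = \frac{9}{5} \cdot 1 \cdot 4 + 1274 = \frac{36}{5} + 1274 = \frac{6406}{5}$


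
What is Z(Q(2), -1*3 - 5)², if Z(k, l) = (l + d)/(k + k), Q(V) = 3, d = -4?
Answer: 4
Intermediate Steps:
Z(k, l) = (-4 + l)/(2*k) (Z(k, l) = (l - 4)/(k + k) = (-4 + l)/((2*k)) = (-4 + l)*(1/(2*k)) = (-4 + l)/(2*k))
Z(Q(2), -1*3 - 5)² = ((½)*(-4 + (-1*3 - 5))/3)² = ((½)*(⅓)*(-4 + (-3 - 5)))² = ((½)*(⅓)*(-4 - 8))² = ((½)*(⅓)*(-12))² = (-2)² = 4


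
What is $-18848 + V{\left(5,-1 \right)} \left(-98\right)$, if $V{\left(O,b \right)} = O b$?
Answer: $-18358$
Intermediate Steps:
$-18848 + V{\left(5,-1 \right)} \left(-98\right) = -18848 + 5 \left(-1\right) \left(-98\right) = -18848 - -490 = -18848 + 490 = -18358$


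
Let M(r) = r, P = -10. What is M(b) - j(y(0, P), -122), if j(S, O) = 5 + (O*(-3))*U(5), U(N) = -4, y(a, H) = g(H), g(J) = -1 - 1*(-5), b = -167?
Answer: 1292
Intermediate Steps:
g(J) = 4 (g(J) = -1 + 5 = 4)
y(a, H) = 4
j(S, O) = 5 + 12*O (j(S, O) = 5 + (O*(-3))*(-4) = 5 - 3*O*(-4) = 5 + 12*O)
M(b) - j(y(0, P), -122) = -167 - (5 + 12*(-122)) = -167 - (5 - 1464) = -167 - 1*(-1459) = -167 + 1459 = 1292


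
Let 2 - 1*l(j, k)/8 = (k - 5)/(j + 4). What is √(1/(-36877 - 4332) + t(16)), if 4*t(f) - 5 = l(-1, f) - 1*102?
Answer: I*√40920573/1218 ≈ 5.252*I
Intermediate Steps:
l(j, k) = 16 - 8*(-5 + k)/(4 + j) (l(j, k) = 16 - 8*(k - 5)/(j + 4) = 16 - 8*(-5 + k)/(4 + j))
t(f) = -203/12 - 2*f/3 (t(f) = 5/4 + (8*(13 - f + 2*(-1))/(4 - 1) - 1*102)/4 = 5/4 + (8*(13 - f - 2)/3 - 102)/4 = 5/4 + (8*(⅓)*(11 - f) - 102)/4 = 5/4 + ((88/3 - 8*f/3) - 102)/4 = 5/4 + (-218/3 - 8*f/3)/4 = 5/4 + (-109/6 - 2*f/3) = -203/12 - 2*f/3)
√(1/(-36877 - 4332) + t(16)) = √(1/(-36877 - 4332) + (-203/12 - ⅔*16)) = √(1/(-41209) + (-203/12 - 32/3)) = √(-1/41209 - 331/12) = √(-13640191/494508) = I*√40920573/1218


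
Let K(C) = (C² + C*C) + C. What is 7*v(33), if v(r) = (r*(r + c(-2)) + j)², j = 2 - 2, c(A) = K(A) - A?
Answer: 12814263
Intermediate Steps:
K(C) = C + 2*C² (K(C) = (C² + C²) + C = 2*C² + C = C + 2*C²)
c(A) = -A + A*(1 + 2*A) (c(A) = A*(1 + 2*A) - A = -A + A*(1 + 2*A))
j = 0
v(r) = r²*(8 + r)² (v(r) = (r*(r + 2*(-2)²) + 0)² = (r*(r + 2*4) + 0)² = (r*(r + 8) + 0)² = (r*(8 + r) + 0)² = (r*(8 + r))² = r²*(8 + r)²)
7*v(33) = 7*(33²*(8 + 33)²) = 7*(1089*41²) = 7*(1089*1681) = 7*1830609 = 12814263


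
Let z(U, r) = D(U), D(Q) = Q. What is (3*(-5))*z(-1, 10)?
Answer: 15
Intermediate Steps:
z(U, r) = U
(3*(-5))*z(-1, 10) = (3*(-5))*(-1) = -15*(-1) = 15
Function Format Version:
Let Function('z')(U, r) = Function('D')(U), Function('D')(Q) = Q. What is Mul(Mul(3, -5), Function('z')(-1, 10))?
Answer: 15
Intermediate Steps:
Function('z')(U, r) = U
Mul(Mul(3, -5), Function('z')(-1, 10)) = Mul(Mul(3, -5), -1) = Mul(-15, -1) = 15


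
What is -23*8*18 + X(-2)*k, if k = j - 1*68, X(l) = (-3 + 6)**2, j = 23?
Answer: -3717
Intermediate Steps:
X(l) = 9 (X(l) = 3**2 = 9)
k = -45 (k = 23 - 1*68 = 23 - 68 = -45)
-23*8*18 + X(-2)*k = -23*8*18 + 9*(-45) = -184*18 - 405 = -3312 - 405 = -3717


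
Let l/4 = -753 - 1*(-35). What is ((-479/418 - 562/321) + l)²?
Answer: 148801435410947881/18003735684 ≈ 8.2650e+6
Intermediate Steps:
l = -2872 (l = 4*(-753 - 1*(-35)) = 4*(-753 + 35) = 4*(-718) = -2872)
((-479/418 - 562/321) + l)² = ((-479/418 - 562/321) - 2872)² = (-388675/134178 - 2872)² = (-385747891/134178)² = 148801435410947881/18003735684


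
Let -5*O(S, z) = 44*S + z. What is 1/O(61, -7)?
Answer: -5/2677 ≈ -0.0018678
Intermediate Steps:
O(S, z) = -44*S/5 - z/5 (O(S, z) = -(44*S + z)/5 = -(z + 44*S)/5 = -44*S/5 - z/5)
1/O(61, -7) = 1/(-44/5*61 - 1/5*(-7)) = 1/(-2684/5 + 7/5) = 1/(-2677/5) = -5/2677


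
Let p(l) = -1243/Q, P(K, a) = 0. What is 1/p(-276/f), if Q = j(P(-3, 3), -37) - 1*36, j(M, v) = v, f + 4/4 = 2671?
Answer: 73/1243 ≈ 0.058729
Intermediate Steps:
f = 2670 (f = -1 + 2671 = 2670)
Q = -73 (Q = -37 - 1*36 = -37 - 36 = -73)
p(l) = 1243/73 (p(l) = -1243/(-73) = -1243*(-1/73) = 1243/73)
1/p(-276/f) = 1/(1243/73) = 73/1243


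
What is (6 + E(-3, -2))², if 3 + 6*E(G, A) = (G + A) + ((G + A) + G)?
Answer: 100/9 ≈ 11.111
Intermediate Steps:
E(G, A) = -½ + G/2 + A/3 (E(G, A) = -½ + ((G + A) + ((G + A) + G))/6 = -½ + ((A + G) + ((A + G) + G))/6 = -½ + ((A + G) + (A + 2*G))/6 = -½ + (2*A + 3*G)/6 = -½ + (G/2 + A/3) = -½ + G/2 + A/3)
(6 + E(-3, -2))² = (6 + (-½ + (½)*(-3) + (⅓)*(-2)))² = (6 + (-½ - 3/2 - ⅔))² = (6 - 8/3)² = (10/3)² = 100/9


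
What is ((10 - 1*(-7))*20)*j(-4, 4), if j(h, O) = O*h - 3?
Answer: -6460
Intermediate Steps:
j(h, O) = -3 + O*h
((10 - 1*(-7))*20)*j(-4, 4) = ((10 - 1*(-7))*20)*(-3 + 4*(-4)) = ((10 + 7)*20)*(-3 - 16) = (17*20)*(-19) = 340*(-19) = -6460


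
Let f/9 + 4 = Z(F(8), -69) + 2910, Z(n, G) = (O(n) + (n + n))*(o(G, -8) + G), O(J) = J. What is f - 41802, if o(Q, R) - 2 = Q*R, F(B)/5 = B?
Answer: 508152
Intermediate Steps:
F(B) = 5*B
o(Q, R) = 2 + Q*R
Z(n, G) = 3*n*(2 - 7*G) (Z(n, G) = (n + (n + n))*((2 + G*(-8)) + G) = (n + 2*n)*((2 - 8*G) + G) = (3*n)*(2 - 7*G) = 3*n*(2 - 7*G))
f = 549954 (f = -36 + 9*(3*(5*8)*(2 - 7*(-69)) + 2910) = -36 + 9*(3*40*(2 + 483) + 2910) = -36 + 9*(3*40*485 + 2910) = -36 + 9*(58200 + 2910) = -36 + 9*61110 = -36 + 549990 = 549954)
f - 41802 = 549954 - 41802 = 508152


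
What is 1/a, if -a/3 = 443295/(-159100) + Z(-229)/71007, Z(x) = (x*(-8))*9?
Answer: 753147580/5770761453 ≈ 0.13051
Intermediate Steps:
Z(x) = -72*x (Z(x) = -8*x*9 = -72*x)
a = 5770761453/753147580 (a = -3*(443295/(-159100) - 72*(-229)/71007) = -3*(443295*(-1/159100) + 16488*(1/71007)) = -3*(-88659/31820 + 5496/23669) = -3*(-1923587151/753147580) = 5770761453/753147580 ≈ 7.6622)
1/a = 1/(5770761453/753147580) = 753147580/5770761453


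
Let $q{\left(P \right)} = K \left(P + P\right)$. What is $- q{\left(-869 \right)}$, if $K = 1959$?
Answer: $3404742$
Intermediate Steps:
$q{\left(P \right)} = 3918 P$ ($q{\left(P \right)} = 1959 \left(P + P\right) = 1959 \cdot 2 P = 3918 P$)
$- q{\left(-869 \right)} = - 3918 \left(-869\right) = \left(-1\right) \left(-3404742\right) = 3404742$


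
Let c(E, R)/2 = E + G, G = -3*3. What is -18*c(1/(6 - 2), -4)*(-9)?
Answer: -2835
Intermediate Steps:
G = -9
c(E, R) = -18 + 2*E (c(E, R) = 2*(E - 9) = 2*(-9 + E) = -18 + 2*E)
-18*c(1/(6 - 2), -4)*(-9) = -18*(-18 + 2/(6 - 2))*(-9) = -18*(-18 + 2/4)*(-9) = -18*(-18 + 2*(¼))*(-9) = -18*(-18 + ½)*(-9) = -18*(-35/2)*(-9) = 315*(-9) = -2835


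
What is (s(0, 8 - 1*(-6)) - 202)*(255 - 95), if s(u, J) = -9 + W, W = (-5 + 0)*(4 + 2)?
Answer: -38560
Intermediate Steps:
W = -30 (W = -5*6 = -30)
s(u, J) = -39 (s(u, J) = -9 - 30 = -39)
(s(0, 8 - 1*(-6)) - 202)*(255 - 95) = (-39 - 202)*(255 - 95) = -241*160 = -38560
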